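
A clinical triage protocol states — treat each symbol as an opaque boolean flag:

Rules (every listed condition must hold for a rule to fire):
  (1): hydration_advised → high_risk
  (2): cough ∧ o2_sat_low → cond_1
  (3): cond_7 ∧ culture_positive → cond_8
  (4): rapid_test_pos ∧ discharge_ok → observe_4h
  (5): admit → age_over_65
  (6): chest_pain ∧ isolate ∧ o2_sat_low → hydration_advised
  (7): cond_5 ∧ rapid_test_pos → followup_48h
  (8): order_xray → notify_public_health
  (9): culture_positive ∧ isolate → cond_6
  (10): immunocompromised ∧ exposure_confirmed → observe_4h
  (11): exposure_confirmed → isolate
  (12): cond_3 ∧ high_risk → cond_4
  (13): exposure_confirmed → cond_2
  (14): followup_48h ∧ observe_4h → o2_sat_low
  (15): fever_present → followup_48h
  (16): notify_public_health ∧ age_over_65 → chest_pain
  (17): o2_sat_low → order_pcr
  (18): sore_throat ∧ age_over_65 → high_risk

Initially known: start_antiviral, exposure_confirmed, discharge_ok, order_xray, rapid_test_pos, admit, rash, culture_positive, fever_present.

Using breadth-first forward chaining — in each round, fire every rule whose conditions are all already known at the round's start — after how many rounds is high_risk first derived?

[1] (4) [rapid_test_pos ∧ discharge_ok → observe_4h]; (5) [admit → age_over_65]; (8) [order_xray → notify_public_health]; (11) [exposure_confirmed → isolate]; (13) [exposure_confirmed → cond_2]; (15) [fever_present → followup_48h]. ⇒ new: observe_4h, age_over_65, notify_public_health, isolate, cond_2, followup_48h.
[2] (9) [culture_positive ∧ isolate → cond_6]; (14) [followup_48h ∧ observe_4h → o2_sat_low]; (16) [notify_public_health ∧ age_over_65 → chest_pain]. ⇒ new: cond_6, o2_sat_low, chest_pain.
[3] (6) [chest_pain ∧ isolate ∧ o2_sat_low → hydration_advised]; (17) [o2_sat_low → order_pcr]. ⇒ new: hydration_advised, order_pcr.
[4] (1) [hydration_advised → high_risk]. ⇒ new: high_risk.
high_risk first appears in round 4.

4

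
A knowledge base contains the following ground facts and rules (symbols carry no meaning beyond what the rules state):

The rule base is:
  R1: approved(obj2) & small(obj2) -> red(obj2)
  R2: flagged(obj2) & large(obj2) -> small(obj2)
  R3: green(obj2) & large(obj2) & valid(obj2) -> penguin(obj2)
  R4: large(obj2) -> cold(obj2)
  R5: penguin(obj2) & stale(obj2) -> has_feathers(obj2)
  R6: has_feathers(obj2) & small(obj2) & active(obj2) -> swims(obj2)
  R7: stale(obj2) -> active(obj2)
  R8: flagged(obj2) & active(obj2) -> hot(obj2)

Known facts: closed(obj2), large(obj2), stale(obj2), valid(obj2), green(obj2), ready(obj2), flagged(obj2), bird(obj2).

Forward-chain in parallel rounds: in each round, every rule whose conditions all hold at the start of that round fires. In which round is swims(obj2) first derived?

3

Round 1: R2 [flagged(obj2) & large(obj2) -> small(obj2)]; R3 [green(obj2) & large(obj2) & valid(obj2) -> penguin(obj2)]; R4 [large(obj2) -> cold(obj2)]; R7 [stale(obj2) -> active(obj2)]. Adds small(obj2), penguin(obj2), cold(obj2), active(obj2).
Round 2: R5 [penguin(obj2) & stale(obj2) -> has_feathers(obj2)]; R8 [flagged(obj2) & active(obj2) -> hot(obj2)]. Adds has_feathers(obj2), hot(obj2).
Round 3: R6 [has_feathers(obj2) & small(obj2) & active(obj2) -> swims(obj2)]. Adds swims(obj2).
swims(obj2) first appears in round 3.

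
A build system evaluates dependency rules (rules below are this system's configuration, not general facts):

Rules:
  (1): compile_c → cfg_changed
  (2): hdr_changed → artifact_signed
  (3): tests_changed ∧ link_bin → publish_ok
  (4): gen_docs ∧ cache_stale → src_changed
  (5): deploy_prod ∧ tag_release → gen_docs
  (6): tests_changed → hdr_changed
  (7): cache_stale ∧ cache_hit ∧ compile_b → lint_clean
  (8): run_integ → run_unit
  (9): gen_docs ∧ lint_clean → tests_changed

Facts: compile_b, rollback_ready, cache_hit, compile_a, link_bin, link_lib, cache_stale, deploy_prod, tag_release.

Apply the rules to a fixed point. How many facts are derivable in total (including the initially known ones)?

16

Round 1 fires (5), (7), giving gen_docs, lint_clean.
Round 2 fires (4), (9), giving src_changed, tests_changed.
Round 3 fires (3), (6), giving publish_ok, hdr_changed.
Round 4 fires (2), giving artifact_signed.
Closure: {artifact_signed, cache_hit, cache_stale, compile_a, compile_b, deploy_prod, gen_docs, hdr_changed, link_bin, link_lib, lint_clean, publish_ok, rollback_ready, src_changed, tag_release, tests_changed} — 16 facts.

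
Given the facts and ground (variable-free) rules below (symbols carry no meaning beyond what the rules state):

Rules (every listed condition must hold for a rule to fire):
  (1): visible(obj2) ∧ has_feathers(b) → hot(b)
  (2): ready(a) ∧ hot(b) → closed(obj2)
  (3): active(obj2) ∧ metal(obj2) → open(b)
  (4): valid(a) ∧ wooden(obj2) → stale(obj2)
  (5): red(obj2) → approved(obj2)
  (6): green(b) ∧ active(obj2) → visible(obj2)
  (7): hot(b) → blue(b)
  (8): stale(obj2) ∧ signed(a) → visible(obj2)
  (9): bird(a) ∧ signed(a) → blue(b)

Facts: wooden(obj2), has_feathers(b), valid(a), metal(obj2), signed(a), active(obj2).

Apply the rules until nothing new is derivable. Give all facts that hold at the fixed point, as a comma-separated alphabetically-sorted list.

[1] (3) [active(obj2) ∧ metal(obj2) → open(b)]; (4) [valid(a) ∧ wooden(obj2) → stale(obj2)]. ⇒ new: open(b), stale(obj2).
[2] (8) [stale(obj2) ∧ signed(a) → visible(obj2)]. ⇒ new: visible(obj2).
[3] (1) [visible(obj2) ∧ has_feathers(b) → hot(b)]. ⇒ new: hot(b).
[4] (7) [hot(b) → blue(b)]. ⇒ new: blue(b).

active(obj2), blue(b), has_feathers(b), hot(b), metal(obj2), open(b), signed(a), stale(obj2), valid(a), visible(obj2), wooden(obj2)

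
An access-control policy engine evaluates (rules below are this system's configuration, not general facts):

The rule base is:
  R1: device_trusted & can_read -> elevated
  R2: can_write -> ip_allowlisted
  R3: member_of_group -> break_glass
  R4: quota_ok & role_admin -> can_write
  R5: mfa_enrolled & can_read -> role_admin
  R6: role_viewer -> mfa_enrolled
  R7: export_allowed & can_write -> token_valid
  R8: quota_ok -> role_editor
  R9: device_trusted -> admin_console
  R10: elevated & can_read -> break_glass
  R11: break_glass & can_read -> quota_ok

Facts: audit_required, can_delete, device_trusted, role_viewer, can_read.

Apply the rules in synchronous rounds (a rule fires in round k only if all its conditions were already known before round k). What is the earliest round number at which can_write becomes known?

4

Round 1 — R1, R6, R9, derive elevated, mfa_enrolled, admin_console.
Round 2 — R5, R10, derive role_admin, break_glass.
Round 3 — R11, derive quota_ok.
Round 4 — R4, R8, derive can_write, role_editor.
can_write first appears in round 4.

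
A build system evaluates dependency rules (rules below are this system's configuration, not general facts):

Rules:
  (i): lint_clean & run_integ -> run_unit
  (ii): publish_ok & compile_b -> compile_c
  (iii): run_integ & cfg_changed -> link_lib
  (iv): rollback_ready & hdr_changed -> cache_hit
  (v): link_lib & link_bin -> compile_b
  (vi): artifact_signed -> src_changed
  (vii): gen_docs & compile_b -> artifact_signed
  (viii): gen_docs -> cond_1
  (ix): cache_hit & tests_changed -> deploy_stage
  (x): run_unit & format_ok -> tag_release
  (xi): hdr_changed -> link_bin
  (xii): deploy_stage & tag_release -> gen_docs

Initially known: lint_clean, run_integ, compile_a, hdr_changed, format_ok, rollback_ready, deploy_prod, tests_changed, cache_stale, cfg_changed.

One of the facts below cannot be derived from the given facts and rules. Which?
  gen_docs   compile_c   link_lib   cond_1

Round 1: (i) [lint_clean & run_integ -> run_unit]; (iii) [run_integ & cfg_changed -> link_lib]; (iv) [rollback_ready & hdr_changed -> cache_hit]; (xi) [hdr_changed -> link_bin]. New: run_unit, link_lib, cache_hit, link_bin.
Round 2: (v) [link_lib & link_bin -> compile_b]; (ix) [cache_hit & tests_changed -> deploy_stage]; (x) [run_unit & format_ok -> tag_release]. New: compile_b, deploy_stage, tag_release.
Round 3: (xii) [deploy_stage & tag_release -> gen_docs]. New: gen_docs.
Round 4: (vii) [gen_docs & compile_b -> artifact_signed]; (viii) [gen_docs -> cond_1]. New: artifact_signed, cond_1.
Round 5: (vi) [artifact_signed -> src_changed]. New: src_changed.
Derived: cond_1 (round 4), gen_docs (round 3), link_lib (round 1). compile_c never appears in any round.

compile_c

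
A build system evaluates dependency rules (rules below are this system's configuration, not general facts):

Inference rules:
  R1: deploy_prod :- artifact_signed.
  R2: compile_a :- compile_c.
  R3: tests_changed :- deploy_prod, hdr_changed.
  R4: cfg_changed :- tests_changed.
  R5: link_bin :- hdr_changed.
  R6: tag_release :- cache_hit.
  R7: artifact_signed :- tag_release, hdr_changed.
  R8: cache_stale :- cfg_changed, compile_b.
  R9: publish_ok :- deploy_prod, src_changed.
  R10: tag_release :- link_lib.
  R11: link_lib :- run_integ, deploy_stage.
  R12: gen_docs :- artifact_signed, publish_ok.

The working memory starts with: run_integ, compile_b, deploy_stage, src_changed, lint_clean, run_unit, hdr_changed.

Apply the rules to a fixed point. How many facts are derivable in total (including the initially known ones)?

Round 1: R5 [link_bin :- hdr_changed.]; R11 [link_lib :- run_integ, deploy_stage.]. Adds link_bin, link_lib.
Round 2: R10 [tag_release :- link_lib.]. Adds tag_release.
Round 3: R7 [artifact_signed :- tag_release, hdr_changed.]. Adds artifact_signed.
Round 4: R1 [deploy_prod :- artifact_signed.]. Adds deploy_prod.
Round 5: R3 [tests_changed :- deploy_prod, hdr_changed.]; R9 [publish_ok :- deploy_prod, src_changed.]. Adds tests_changed, publish_ok.
Round 6: R4 [cfg_changed :- tests_changed.]; R12 [gen_docs :- artifact_signed, publish_ok.]. Adds cfg_changed, gen_docs.
Round 7: R8 [cache_stale :- cfg_changed, compile_b.]. Adds cache_stale.
Closure: {artifact_signed, cache_stale, cfg_changed, compile_b, deploy_prod, deploy_stage, gen_docs, hdr_changed, link_bin, link_lib, lint_clean, publish_ok, run_integ, run_unit, src_changed, tag_release, tests_changed} — 17 facts.

17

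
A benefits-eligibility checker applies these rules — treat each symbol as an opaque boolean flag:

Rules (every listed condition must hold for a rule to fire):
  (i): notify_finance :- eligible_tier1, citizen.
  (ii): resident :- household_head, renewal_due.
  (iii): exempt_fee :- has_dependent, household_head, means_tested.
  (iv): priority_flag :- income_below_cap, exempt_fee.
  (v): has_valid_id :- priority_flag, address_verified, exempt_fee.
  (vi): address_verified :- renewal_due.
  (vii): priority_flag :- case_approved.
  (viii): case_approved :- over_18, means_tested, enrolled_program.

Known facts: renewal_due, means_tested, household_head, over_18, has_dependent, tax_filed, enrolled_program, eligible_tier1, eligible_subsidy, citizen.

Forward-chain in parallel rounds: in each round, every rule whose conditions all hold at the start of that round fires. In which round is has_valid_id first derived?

3

[1] (i) [notify_finance :- eligible_tier1, citizen.]; (ii) [resident :- household_head, renewal_due.]; (iii) [exempt_fee :- has_dependent, household_head, means_tested.]; (vi) [address_verified :- renewal_due.]; (viii) [case_approved :- over_18, means_tested, enrolled_program.]. ⇒ new: notify_finance, resident, exempt_fee, address_verified, case_approved.
[2] (vii) [priority_flag :- case_approved.]. ⇒ new: priority_flag.
[3] (v) [has_valid_id :- priority_flag, address_verified, exempt_fee.]. ⇒ new: has_valid_id.
has_valid_id first appears in round 3.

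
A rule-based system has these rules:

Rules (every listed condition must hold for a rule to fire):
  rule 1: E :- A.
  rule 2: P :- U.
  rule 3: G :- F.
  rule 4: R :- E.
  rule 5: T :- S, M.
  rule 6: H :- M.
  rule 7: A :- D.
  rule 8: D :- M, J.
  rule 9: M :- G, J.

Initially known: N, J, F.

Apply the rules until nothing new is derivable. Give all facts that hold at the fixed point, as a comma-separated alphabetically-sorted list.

Round 1: rule 3 [G :- F.]. New: G.
Round 2: rule 9 [M :- G, J.]. New: M.
Round 3: rule 6 [H :- M.]; rule 8 [D :- M, J.]. New: H, D.
Round 4: rule 7 [A :- D.]. New: A.
Round 5: rule 1 [E :- A.]. New: E.
Round 6: rule 4 [R :- E.]. New: R.

A, D, E, F, G, H, J, M, N, R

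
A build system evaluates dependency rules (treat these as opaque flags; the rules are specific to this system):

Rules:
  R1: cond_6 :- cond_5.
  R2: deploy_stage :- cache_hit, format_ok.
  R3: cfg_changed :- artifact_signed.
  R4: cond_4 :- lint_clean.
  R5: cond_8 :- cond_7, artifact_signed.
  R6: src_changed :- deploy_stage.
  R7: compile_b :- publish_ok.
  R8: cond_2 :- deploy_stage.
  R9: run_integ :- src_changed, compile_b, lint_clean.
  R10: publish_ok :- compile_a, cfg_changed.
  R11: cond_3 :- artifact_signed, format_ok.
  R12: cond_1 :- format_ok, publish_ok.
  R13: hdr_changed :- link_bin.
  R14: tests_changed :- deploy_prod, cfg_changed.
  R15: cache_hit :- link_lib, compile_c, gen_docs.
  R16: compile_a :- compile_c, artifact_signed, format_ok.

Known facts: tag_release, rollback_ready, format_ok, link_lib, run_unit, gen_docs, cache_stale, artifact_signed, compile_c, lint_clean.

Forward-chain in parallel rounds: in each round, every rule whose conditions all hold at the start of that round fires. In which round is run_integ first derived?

4

Round 1 — R3, R4, R11, R15, R16, derive cfg_changed, cond_4, cond_3, cache_hit, compile_a.
Round 2 — R2, R10, derive deploy_stage, publish_ok.
Round 3 — R6, R7, R8, R12, derive src_changed, compile_b, cond_2, cond_1.
Round 4 — R9, derive run_integ.
run_integ first appears in round 4.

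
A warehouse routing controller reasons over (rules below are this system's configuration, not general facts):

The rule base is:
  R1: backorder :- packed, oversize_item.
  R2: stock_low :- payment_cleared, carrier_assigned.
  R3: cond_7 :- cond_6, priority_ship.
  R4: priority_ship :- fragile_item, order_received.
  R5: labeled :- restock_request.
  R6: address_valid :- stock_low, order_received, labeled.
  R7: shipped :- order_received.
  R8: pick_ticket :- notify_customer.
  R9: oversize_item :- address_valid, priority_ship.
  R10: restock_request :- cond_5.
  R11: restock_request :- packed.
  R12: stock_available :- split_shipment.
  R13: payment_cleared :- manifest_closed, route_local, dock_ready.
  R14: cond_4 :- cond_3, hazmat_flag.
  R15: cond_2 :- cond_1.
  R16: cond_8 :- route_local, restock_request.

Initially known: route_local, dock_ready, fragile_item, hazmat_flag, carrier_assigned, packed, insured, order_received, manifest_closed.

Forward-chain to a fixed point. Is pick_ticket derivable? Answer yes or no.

no

[1] R4 [priority_ship :- fragile_item, order_received.]; R7 [shipped :- order_received.]; R11 [restock_request :- packed.]; R13 [payment_cleared :- manifest_closed, route_local, dock_ready.]. ⇒ new: priority_ship, shipped, restock_request, payment_cleared.
[2] R2 [stock_low :- payment_cleared, carrier_assigned.]; R5 [labeled :- restock_request.]; R16 [cond_8 :- route_local, restock_request.]. ⇒ new: stock_low, labeled, cond_8.
[3] R6 [address_valid :- stock_low, order_received, labeled.]. ⇒ new: address_valid.
[4] R9 [oversize_item :- address_valid, priority_ship.]. ⇒ new: oversize_item.
[5] R1 [backorder :- packed, oversize_item.]. ⇒ new: backorder.
Fixed point reached. pick_ticket is concluded only by R8; R8 needs notify_customer (never derived).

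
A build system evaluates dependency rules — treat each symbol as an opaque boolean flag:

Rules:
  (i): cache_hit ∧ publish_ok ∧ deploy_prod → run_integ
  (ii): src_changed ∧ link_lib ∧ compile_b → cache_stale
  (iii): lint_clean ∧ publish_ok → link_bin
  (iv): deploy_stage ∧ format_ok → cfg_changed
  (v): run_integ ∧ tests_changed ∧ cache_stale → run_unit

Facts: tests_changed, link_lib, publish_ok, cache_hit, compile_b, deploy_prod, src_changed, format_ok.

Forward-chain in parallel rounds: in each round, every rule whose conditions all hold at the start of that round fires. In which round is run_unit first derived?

2

Round 1 fires (i), (ii), giving run_integ, cache_stale.
Round 2 fires (v), giving run_unit.
run_unit first appears in round 2.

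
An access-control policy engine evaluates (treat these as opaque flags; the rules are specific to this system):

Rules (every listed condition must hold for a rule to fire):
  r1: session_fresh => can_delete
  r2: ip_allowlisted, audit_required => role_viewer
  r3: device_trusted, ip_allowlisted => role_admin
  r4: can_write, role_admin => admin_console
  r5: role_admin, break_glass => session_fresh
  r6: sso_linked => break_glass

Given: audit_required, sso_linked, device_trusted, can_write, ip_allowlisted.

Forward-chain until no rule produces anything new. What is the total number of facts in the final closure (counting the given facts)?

11

Round 1 fires r2, r3, r6, giving role_viewer, role_admin, break_glass.
Round 2 fires r4, r5, giving admin_console, session_fresh.
Round 3 fires r1, giving can_delete.
Closure: {admin_console, audit_required, break_glass, can_delete, can_write, device_trusted, ip_allowlisted, role_admin, role_viewer, session_fresh, sso_linked} — 11 facts.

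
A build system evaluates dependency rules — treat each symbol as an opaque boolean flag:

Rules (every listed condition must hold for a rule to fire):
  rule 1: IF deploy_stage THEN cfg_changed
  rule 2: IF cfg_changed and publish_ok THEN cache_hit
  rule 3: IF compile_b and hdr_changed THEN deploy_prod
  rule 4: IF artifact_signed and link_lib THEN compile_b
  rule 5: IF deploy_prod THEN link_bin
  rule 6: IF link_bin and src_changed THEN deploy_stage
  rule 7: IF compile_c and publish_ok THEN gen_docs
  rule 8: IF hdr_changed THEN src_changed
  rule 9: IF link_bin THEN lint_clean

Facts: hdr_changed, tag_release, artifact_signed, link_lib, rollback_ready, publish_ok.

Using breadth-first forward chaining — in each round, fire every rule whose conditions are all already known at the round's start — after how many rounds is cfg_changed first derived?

5

Round 1: rule 4 [IF artifact_signed and link_lib THEN compile_b]; rule 8 [IF hdr_changed THEN src_changed]. New: compile_b, src_changed.
Round 2: rule 3 [IF compile_b and hdr_changed THEN deploy_prod]. New: deploy_prod.
Round 3: rule 5 [IF deploy_prod THEN link_bin]. New: link_bin.
Round 4: rule 6 [IF link_bin and src_changed THEN deploy_stage]; rule 9 [IF link_bin THEN lint_clean]. New: deploy_stage, lint_clean.
Round 5: rule 1 [IF deploy_stage THEN cfg_changed]. New: cfg_changed.
cfg_changed first appears in round 5.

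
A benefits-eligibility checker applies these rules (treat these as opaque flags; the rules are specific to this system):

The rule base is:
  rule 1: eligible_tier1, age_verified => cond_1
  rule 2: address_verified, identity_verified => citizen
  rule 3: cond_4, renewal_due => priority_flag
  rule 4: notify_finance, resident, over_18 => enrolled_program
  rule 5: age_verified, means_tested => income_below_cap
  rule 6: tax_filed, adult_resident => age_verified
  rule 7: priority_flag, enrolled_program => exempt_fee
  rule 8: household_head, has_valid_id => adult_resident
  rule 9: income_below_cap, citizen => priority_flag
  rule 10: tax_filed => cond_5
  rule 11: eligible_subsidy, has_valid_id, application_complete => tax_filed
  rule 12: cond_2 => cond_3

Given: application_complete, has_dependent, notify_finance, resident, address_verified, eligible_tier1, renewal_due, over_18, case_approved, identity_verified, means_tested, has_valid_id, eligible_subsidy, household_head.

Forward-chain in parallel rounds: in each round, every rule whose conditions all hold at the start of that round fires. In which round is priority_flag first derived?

4

Round 1: rule 2 [address_verified, identity_verified => citizen]; rule 4 [notify_finance, resident, over_18 => enrolled_program]; rule 8 [household_head, has_valid_id => adult_resident]; rule 11 [eligible_subsidy, has_valid_id, application_complete => tax_filed]. Adds citizen, enrolled_program, adult_resident, tax_filed.
Round 2: rule 6 [tax_filed, adult_resident => age_verified]; rule 10 [tax_filed => cond_5]. Adds age_verified, cond_5.
Round 3: rule 1 [eligible_tier1, age_verified => cond_1]; rule 5 [age_verified, means_tested => income_below_cap]. Adds cond_1, income_below_cap.
Round 4: rule 9 [income_below_cap, citizen => priority_flag]. Adds priority_flag.
priority_flag first appears in round 4.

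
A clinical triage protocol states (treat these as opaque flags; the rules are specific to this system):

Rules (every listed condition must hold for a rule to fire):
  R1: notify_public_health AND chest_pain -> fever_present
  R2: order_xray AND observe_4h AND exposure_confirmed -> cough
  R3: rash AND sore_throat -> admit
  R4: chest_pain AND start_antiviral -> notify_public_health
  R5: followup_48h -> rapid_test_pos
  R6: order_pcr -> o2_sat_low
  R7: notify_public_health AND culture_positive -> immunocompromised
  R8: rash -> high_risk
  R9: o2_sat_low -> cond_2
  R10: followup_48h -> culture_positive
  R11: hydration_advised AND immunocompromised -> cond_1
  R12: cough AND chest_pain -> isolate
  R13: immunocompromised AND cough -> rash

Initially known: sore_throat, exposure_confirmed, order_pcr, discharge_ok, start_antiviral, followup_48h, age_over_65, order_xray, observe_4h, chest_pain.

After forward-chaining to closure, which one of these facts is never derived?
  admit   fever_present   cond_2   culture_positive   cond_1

cond_1

Round 1: R2 [order_xray AND observe_4h AND exposure_confirmed -> cough]; R4 [chest_pain AND start_antiviral -> notify_public_health]; R5 [followup_48h -> rapid_test_pos]; R6 [order_pcr -> o2_sat_low]; R10 [followup_48h -> culture_positive]. Adds cough, notify_public_health, rapid_test_pos, o2_sat_low, culture_positive.
Round 2: R1 [notify_public_health AND chest_pain -> fever_present]; R7 [notify_public_health AND culture_positive -> immunocompromised]; R9 [o2_sat_low -> cond_2]; R12 [cough AND chest_pain -> isolate]. Adds fever_present, immunocompromised, cond_2, isolate.
Round 3: R13 [immunocompromised AND cough -> rash]. Adds rash.
Round 4: R3 [rash AND sore_throat -> admit]; R8 [rash -> high_risk]. Adds admit, high_risk.
Derived: admit (round 4), fever_present (round 2), cond_2 (round 2), culture_positive (round 1). cond_1 never appears in any round.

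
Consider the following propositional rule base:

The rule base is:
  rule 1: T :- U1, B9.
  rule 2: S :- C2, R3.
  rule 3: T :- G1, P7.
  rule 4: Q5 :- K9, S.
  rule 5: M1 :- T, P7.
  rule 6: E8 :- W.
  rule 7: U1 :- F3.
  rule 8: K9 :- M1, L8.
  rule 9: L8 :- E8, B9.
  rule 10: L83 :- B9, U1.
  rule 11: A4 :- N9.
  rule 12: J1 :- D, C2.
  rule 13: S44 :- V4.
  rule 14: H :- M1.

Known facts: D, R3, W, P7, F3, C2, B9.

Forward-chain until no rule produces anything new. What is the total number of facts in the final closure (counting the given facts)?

18

[1] rule 2 [S :- C2, R3.]; rule 6 [E8 :- W.]; rule 7 [U1 :- F3.]; rule 12 [J1 :- D, C2.]. ⇒ new: S, E8, U1, J1.
[2] rule 1 [T :- U1, B9.]; rule 9 [L8 :- E8, B9.]; rule 10 [L83 :- B9, U1.]. ⇒ new: T, L8, L83.
[3] rule 5 [M1 :- T, P7.]. ⇒ new: M1.
[4] rule 8 [K9 :- M1, L8.]; rule 14 [H :- M1.]. ⇒ new: K9, H.
[5] rule 4 [Q5 :- K9, S.]. ⇒ new: Q5.
Closure: {B9, C2, D, E8, F3, H, J1, K9, L8, L83, M1, P7, Q5, R3, S, T, U1, W} — 18 facts.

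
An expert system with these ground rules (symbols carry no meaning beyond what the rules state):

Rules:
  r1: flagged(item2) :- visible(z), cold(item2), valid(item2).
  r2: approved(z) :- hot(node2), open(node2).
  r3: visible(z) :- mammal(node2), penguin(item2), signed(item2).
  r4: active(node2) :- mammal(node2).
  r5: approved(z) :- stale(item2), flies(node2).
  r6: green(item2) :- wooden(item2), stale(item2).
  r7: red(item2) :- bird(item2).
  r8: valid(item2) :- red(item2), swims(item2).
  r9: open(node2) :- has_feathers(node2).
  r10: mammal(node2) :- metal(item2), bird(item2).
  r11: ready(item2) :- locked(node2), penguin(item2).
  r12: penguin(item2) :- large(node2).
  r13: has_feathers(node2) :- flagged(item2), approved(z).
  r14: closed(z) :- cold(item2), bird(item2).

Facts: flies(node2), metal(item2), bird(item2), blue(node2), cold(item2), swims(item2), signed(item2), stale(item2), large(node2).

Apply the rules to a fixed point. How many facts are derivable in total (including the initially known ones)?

Round 1 fires r5, r7, r10, r12, r14, giving approved(z), red(item2), mammal(node2), penguin(item2), closed(z).
Round 2 fires r3, r4, r8, giving visible(z), active(node2), valid(item2).
Round 3 fires r1, giving flagged(item2).
Round 4 fires r13, giving has_feathers(node2).
Round 5 fires r9, giving open(node2).
Closure: {active(node2), approved(z), bird(item2), blue(node2), closed(z), cold(item2), flagged(item2), flies(node2), has_feathers(node2), large(node2), mammal(node2), metal(item2), open(node2), penguin(item2), red(item2), signed(item2), stale(item2), swims(item2), valid(item2), visible(z)} — 20 facts.

20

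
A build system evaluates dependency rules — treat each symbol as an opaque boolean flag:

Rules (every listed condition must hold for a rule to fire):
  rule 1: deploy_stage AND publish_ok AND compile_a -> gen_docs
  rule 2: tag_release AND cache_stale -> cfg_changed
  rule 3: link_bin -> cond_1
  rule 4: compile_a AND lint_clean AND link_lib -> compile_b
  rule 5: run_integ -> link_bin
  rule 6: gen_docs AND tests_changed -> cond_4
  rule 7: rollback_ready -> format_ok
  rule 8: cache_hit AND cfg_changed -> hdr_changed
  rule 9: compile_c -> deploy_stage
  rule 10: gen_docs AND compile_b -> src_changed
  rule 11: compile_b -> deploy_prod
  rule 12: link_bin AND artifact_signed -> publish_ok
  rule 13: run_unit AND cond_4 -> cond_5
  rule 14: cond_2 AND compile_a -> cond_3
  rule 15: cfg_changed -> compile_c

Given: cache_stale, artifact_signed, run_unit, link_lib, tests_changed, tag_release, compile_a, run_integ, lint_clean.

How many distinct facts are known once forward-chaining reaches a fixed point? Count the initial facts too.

21

Round 1: rule 2 [tag_release AND cache_stale -> cfg_changed]; rule 4 [compile_a AND lint_clean AND link_lib -> compile_b]; rule 5 [run_integ -> link_bin]. New: cfg_changed, compile_b, link_bin.
Round 2: rule 3 [link_bin -> cond_1]; rule 11 [compile_b -> deploy_prod]; rule 12 [link_bin AND artifact_signed -> publish_ok]; rule 15 [cfg_changed -> compile_c]. New: cond_1, deploy_prod, publish_ok, compile_c.
Round 3: rule 9 [compile_c -> deploy_stage]. New: deploy_stage.
Round 4: rule 1 [deploy_stage AND publish_ok AND compile_a -> gen_docs]. New: gen_docs.
Round 5: rule 6 [gen_docs AND tests_changed -> cond_4]; rule 10 [gen_docs AND compile_b -> src_changed]. New: cond_4, src_changed.
Round 6: rule 13 [run_unit AND cond_4 -> cond_5]. New: cond_5.
Closure: {artifact_signed, cache_stale, cfg_changed, compile_a, compile_b, compile_c, cond_1, cond_4, cond_5, deploy_prod, deploy_stage, gen_docs, link_bin, link_lib, lint_clean, publish_ok, run_integ, run_unit, src_changed, tag_release, tests_changed} — 21 facts.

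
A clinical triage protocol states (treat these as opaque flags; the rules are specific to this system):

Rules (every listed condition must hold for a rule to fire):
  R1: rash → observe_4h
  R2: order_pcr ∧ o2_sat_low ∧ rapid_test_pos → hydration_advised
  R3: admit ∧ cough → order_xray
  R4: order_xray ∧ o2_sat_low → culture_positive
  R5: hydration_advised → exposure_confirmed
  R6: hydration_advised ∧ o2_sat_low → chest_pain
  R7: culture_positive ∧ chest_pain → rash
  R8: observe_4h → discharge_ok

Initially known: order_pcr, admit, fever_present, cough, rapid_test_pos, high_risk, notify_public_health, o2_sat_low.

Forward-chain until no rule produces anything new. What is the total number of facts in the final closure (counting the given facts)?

16

Round 1: R2 [order_pcr ∧ o2_sat_low ∧ rapid_test_pos → hydration_advised]; R3 [admit ∧ cough → order_xray]. Adds hydration_advised, order_xray.
Round 2: R4 [order_xray ∧ o2_sat_low → culture_positive]; R5 [hydration_advised → exposure_confirmed]; R6 [hydration_advised ∧ o2_sat_low → chest_pain]. Adds culture_positive, exposure_confirmed, chest_pain.
Round 3: R7 [culture_positive ∧ chest_pain → rash]. Adds rash.
Round 4: R1 [rash → observe_4h]. Adds observe_4h.
Round 5: R8 [observe_4h → discharge_ok]. Adds discharge_ok.
Closure: {admit, chest_pain, cough, culture_positive, discharge_ok, exposure_confirmed, fever_present, high_risk, hydration_advised, notify_public_health, o2_sat_low, observe_4h, order_pcr, order_xray, rapid_test_pos, rash} — 16 facts.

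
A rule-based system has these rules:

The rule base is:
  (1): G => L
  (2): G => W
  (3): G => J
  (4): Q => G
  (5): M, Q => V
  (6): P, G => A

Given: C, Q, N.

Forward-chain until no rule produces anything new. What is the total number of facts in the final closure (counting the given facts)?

Round 1: (4) [Q => G]. New: G.
Round 2: (1) [G => L]; (2) [G => W]; (3) [G => J]. New: L, W, J.
Closure: {C, G, J, L, N, Q, W} — 7 facts.

7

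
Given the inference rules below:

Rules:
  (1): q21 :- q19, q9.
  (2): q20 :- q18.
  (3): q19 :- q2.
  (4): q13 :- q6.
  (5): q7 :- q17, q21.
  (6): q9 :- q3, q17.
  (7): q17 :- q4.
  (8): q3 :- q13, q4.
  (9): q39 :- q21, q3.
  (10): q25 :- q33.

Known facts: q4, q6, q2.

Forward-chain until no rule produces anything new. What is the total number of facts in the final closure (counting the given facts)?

11

Round 1: (3) [q19 :- q2.]; (4) [q13 :- q6.]; (7) [q17 :- q4.]. New: q19, q13, q17.
Round 2: (8) [q3 :- q13, q4.]. New: q3.
Round 3: (6) [q9 :- q3, q17.]. New: q9.
Round 4: (1) [q21 :- q19, q9.]. New: q21.
Round 5: (5) [q7 :- q17, q21.]; (9) [q39 :- q21, q3.]. New: q7, q39.
Closure: {q13, q17, q19, q2, q21, q3, q39, q4, q6, q7, q9} — 11 facts.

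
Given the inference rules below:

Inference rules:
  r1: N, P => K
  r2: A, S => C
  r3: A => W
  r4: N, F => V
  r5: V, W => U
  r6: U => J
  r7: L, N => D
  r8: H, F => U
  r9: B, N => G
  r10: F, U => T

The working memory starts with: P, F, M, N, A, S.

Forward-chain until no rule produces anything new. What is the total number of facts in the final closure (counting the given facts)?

13

Round 1: r1 [N, P => K]; r2 [A, S => C]; r3 [A => W]; r4 [N, F => V]. New: K, C, W, V.
Round 2: r5 [V, W => U]. New: U.
Round 3: r6 [U => J]; r10 [F, U => T]. New: J, T.
Closure: {A, C, F, J, K, M, N, P, S, T, U, V, W} — 13 facts.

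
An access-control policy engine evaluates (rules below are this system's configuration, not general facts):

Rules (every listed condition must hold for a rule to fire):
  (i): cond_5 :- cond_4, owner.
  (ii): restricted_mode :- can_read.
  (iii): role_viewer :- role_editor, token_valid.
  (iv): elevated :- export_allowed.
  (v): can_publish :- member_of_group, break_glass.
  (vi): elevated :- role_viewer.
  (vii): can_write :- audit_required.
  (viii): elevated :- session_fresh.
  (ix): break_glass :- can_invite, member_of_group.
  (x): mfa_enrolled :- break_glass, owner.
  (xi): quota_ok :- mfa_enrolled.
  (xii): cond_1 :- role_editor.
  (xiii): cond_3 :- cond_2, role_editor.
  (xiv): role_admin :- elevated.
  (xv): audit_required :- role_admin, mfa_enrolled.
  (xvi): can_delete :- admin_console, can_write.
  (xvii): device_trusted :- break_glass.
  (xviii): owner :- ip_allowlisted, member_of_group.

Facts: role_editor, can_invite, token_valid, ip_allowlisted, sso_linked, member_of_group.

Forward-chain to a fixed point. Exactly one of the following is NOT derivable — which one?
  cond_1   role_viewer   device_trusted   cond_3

Round 1 fires (iii), (ix), (xii), (xviii), giving role_viewer, break_glass, cond_1, owner.
Round 2 fires (v), (vi), (x), (xvii), giving can_publish, elevated, mfa_enrolled, device_trusted.
Round 3 fires (xi), (xiv), giving quota_ok, role_admin.
Round 4 fires (xv), giving audit_required.
Round 5 fires (vii), giving can_write.
Derived: role_viewer (round 1), cond_1 (round 1), device_trusted (round 2). cond_3 never appears in any round.

cond_3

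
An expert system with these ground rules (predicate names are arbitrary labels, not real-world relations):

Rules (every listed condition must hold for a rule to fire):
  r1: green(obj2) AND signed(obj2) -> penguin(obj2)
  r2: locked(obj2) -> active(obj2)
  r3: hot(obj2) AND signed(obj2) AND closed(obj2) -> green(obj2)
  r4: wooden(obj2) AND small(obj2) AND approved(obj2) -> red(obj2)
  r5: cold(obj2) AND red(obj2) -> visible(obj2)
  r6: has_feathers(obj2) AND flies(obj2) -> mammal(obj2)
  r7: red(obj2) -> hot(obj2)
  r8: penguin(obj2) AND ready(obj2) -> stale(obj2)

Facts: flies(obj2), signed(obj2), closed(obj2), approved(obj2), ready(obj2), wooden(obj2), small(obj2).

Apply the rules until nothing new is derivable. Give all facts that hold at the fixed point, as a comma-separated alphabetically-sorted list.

approved(obj2), closed(obj2), flies(obj2), green(obj2), hot(obj2), penguin(obj2), ready(obj2), red(obj2), signed(obj2), small(obj2), stale(obj2), wooden(obj2)

Round 1 fires r4, giving red(obj2).
Round 2 fires r7, giving hot(obj2).
Round 3 fires r3, giving green(obj2).
Round 4 fires r1, giving penguin(obj2).
Round 5 fires r8, giving stale(obj2).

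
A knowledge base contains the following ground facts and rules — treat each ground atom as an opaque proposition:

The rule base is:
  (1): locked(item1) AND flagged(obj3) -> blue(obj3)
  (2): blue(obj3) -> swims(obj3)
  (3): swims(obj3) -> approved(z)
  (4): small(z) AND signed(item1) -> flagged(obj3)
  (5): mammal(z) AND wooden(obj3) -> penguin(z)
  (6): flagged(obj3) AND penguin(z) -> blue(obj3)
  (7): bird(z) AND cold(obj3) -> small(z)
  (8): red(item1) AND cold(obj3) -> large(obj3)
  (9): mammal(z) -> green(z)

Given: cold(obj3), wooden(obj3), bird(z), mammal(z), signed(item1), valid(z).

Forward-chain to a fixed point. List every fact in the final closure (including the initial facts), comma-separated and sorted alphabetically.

approved(z), bird(z), blue(obj3), cold(obj3), flagged(obj3), green(z), mammal(z), penguin(z), signed(item1), small(z), swims(obj3), valid(z), wooden(obj3)

Round 1 fires (5), (7), (9), giving penguin(z), small(z), green(z).
Round 2 fires (4), giving flagged(obj3).
Round 3 fires (6), giving blue(obj3).
Round 4 fires (2), giving swims(obj3).
Round 5 fires (3), giving approved(z).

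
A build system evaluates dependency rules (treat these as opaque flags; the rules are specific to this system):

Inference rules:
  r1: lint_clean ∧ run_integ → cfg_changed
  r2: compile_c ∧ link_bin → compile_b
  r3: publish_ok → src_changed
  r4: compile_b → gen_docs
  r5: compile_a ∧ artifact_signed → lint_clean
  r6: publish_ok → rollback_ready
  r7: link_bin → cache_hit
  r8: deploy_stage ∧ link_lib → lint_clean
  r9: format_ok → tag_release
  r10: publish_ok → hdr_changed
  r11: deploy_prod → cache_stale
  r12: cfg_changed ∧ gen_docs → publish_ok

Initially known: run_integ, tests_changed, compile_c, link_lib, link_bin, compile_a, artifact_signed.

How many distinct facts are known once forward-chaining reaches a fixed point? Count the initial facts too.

16

[1] r2 [compile_c ∧ link_bin → compile_b]; r5 [compile_a ∧ artifact_signed → lint_clean]; r7 [link_bin → cache_hit]. ⇒ new: compile_b, lint_clean, cache_hit.
[2] r1 [lint_clean ∧ run_integ → cfg_changed]; r4 [compile_b → gen_docs]. ⇒ new: cfg_changed, gen_docs.
[3] r12 [cfg_changed ∧ gen_docs → publish_ok]. ⇒ new: publish_ok.
[4] r3 [publish_ok → src_changed]; r6 [publish_ok → rollback_ready]; r10 [publish_ok → hdr_changed]. ⇒ new: src_changed, rollback_ready, hdr_changed.
Closure: {artifact_signed, cache_hit, cfg_changed, compile_a, compile_b, compile_c, gen_docs, hdr_changed, link_bin, link_lib, lint_clean, publish_ok, rollback_ready, run_integ, src_changed, tests_changed} — 16 facts.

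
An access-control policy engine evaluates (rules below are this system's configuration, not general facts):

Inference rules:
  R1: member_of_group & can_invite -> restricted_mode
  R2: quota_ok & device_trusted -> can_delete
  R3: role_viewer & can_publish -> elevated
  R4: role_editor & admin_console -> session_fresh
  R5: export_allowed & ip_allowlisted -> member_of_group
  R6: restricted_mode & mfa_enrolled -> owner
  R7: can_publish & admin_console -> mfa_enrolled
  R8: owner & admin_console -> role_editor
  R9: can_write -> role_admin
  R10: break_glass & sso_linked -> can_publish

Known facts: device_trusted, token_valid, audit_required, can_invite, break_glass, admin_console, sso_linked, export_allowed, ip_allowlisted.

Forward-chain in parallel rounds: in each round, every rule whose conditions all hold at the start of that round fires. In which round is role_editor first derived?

Round 1: R5 [export_allowed & ip_allowlisted -> member_of_group]; R10 [break_glass & sso_linked -> can_publish]. Adds member_of_group, can_publish.
Round 2: R1 [member_of_group & can_invite -> restricted_mode]; R7 [can_publish & admin_console -> mfa_enrolled]. Adds restricted_mode, mfa_enrolled.
Round 3: R6 [restricted_mode & mfa_enrolled -> owner]. Adds owner.
Round 4: R8 [owner & admin_console -> role_editor]. Adds role_editor.
role_editor first appears in round 4.

4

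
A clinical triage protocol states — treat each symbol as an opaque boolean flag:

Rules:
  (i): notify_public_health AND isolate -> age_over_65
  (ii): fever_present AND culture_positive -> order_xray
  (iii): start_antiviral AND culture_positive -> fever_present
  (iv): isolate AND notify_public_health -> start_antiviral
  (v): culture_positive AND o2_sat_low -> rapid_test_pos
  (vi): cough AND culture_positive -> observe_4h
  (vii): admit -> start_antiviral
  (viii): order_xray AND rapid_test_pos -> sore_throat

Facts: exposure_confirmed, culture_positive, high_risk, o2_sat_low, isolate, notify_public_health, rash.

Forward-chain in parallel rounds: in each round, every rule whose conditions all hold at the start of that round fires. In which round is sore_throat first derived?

Round 1: (i) [notify_public_health AND isolate -> age_over_65]; (iv) [isolate AND notify_public_health -> start_antiviral]; (v) [culture_positive AND o2_sat_low -> rapid_test_pos]. New: age_over_65, start_antiviral, rapid_test_pos.
Round 2: (iii) [start_antiviral AND culture_positive -> fever_present]. New: fever_present.
Round 3: (ii) [fever_present AND culture_positive -> order_xray]. New: order_xray.
Round 4: (viii) [order_xray AND rapid_test_pos -> sore_throat]. New: sore_throat.
sore_throat first appears in round 4.

4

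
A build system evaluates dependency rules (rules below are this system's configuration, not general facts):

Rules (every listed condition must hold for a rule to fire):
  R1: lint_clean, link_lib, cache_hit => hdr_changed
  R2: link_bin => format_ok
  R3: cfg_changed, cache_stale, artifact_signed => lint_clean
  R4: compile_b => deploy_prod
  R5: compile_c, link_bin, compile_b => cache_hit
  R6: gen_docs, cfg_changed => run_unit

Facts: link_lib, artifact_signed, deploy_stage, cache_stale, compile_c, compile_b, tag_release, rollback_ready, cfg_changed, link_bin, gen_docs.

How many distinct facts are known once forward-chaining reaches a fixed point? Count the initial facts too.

[1] R2 [link_bin => format_ok]; R3 [cfg_changed, cache_stale, artifact_signed => lint_clean]; R4 [compile_b => deploy_prod]; R5 [compile_c, link_bin, compile_b => cache_hit]; R6 [gen_docs, cfg_changed => run_unit]. ⇒ new: format_ok, lint_clean, deploy_prod, cache_hit, run_unit.
[2] R1 [lint_clean, link_lib, cache_hit => hdr_changed]. ⇒ new: hdr_changed.
Closure: {artifact_signed, cache_hit, cache_stale, cfg_changed, compile_b, compile_c, deploy_prod, deploy_stage, format_ok, gen_docs, hdr_changed, link_bin, link_lib, lint_clean, rollback_ready, run_unit, tag_release} — 17 facts.

17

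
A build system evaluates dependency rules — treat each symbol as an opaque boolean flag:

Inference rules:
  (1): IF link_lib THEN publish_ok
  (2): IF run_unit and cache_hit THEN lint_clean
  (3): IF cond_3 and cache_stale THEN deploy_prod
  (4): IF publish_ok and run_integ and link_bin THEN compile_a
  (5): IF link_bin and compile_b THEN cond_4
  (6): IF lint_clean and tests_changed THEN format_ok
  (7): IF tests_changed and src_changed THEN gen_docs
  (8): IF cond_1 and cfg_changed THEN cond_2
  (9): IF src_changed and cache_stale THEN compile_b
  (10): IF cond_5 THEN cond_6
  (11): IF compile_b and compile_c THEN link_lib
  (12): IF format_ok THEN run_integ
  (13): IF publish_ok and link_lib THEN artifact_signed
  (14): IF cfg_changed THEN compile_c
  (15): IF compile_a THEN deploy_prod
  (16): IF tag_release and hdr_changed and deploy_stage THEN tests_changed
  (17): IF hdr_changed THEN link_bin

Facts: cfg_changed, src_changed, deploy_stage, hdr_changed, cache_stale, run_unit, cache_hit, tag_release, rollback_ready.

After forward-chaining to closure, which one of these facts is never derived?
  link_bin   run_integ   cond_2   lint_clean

cond_2

Round 1: (2) [IF run_unit and cache_hit THEN lint_clean]; (9) [IF src_changed and cache_stale THEN compile_b]; (14) [IF cfg_changed THEN compile_c]; (16) [IF tag_release and hdr_changed and deploy_stage THEN tests_changed]; (17) [IF hdr_changed THEN link_bin]. New: lint_clean, compile_b, compile_c, tests_changed, link_bin.
Round 2: (5) [IF link_bin and compile_b THEN cond_4]; (6) [IF lint_clean and tests_changed THEN format_ok]; (7) [IF tests_changed and src_changed THEN gen_docs]; (11) [IF compile_b and compile_c THEN link_lib]. New: cond_4, format_ok, gen_docs, link_lib.
Round 3: (1) [IF link_lib THEN publish_ok]; (12) [IF format_ok THEN run_integ]. New: publish_ok, run_integ.
Round 4: (4) [IF publish_ok and run_integ and link_bin THEN compile_a]; (13) [IF publish_ok and link_lib THEN artifact_signed]. New: compile_a, artifact_signed.
Round 5: (15) [IF compile_a THEN deploy_prod]. New: deploy_prod.
Derived: link_bin (round 1), lint_clean (round 1), run_integ (round 3). cond_2 never appears in any round.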